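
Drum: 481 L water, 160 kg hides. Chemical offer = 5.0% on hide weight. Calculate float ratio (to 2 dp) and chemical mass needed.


Float ratio = 481 / 160 = 3.01
Chemical = 160 x 5.0 / 100 = 8 kg


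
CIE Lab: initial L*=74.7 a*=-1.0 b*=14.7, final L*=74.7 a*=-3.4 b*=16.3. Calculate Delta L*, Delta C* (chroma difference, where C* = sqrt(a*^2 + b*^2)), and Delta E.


Delta L* = 74.7 - 74.7 = 0.0
C1* = sqrt((-1.0)^2 + (14.7)^2) = 14.734
C2* = sqrt((-3.4)^2 + (16.3)^2) = 16.651
Delta C* = 16.651 - 14.734 = 1.92
Delta E = sqrt((0.0)^2 + (-2.4)^2 + (1.6)^2) = 2.88


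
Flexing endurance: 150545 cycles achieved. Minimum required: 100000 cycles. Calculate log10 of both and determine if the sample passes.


Achieved: log10 = 5.18
Required: log10 = 5.00
Passes: Yes


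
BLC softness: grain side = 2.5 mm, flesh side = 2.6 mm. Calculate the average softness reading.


2.55 mm


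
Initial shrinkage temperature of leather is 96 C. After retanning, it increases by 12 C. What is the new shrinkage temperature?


New Ts = 96 + 12 = 108 C


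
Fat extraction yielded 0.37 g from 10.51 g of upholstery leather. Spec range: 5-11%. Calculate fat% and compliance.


Fat% = 0.37 / 10.51 x 100 = 3.5%
Spec range: 5-11%
Compliant: No


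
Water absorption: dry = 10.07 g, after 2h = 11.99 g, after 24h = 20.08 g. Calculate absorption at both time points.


WA (2h) = (11.99 - 10.07) / 10.07 x 100 = 19.1%
WA (24h) = (20.08 - 10.07) / 10.07 x 100 = 99.4%


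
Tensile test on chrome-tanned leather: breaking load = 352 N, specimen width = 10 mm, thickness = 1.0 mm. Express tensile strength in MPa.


35.20 MPa


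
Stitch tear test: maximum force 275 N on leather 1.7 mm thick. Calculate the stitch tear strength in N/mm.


161.8 N/mm

Stitch tear strength = force / thickness
STS = 275 / 1.7 = 161.8 N/mm


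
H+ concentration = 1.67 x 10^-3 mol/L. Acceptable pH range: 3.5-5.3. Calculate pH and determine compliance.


pH = 2.78
Compliant: No


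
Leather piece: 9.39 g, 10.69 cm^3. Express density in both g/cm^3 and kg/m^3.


Density = 9.39 / 10.69 = 0.878 g/cm^3
Convert: 0.878 x 1000 = 878 kg/m^3


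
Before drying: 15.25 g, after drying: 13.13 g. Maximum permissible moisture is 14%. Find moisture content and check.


Moisture content = 13.9%
Acceptable: Yes


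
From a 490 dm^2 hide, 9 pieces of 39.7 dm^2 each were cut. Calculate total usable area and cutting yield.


Total usable = 9 x 39.7 = 357.3 dm^2
Yield = 357.3 / 490 x 100 = 72.9%


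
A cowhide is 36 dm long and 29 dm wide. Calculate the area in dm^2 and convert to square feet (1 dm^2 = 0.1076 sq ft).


Area = 36 x 29 = 1044 dm^2
Conversion: 1044 x 0.1076 = 112.33 sq ft


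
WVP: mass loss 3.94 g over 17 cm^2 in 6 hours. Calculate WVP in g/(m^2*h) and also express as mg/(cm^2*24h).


WVP = 3.94 / (17 x 6) x 10000 = 386.27 g/(m^2*h)
Mass loss in mg = 3.94 x 1000 = 3940 mg
Per cm^2 per 24h in mg: 3940 x 24 / (17 x 6) = 94560 / 102 = 927.06 mg/(cm^2*24h)


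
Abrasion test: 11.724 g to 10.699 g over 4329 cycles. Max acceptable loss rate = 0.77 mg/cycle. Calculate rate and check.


Loss = 11.724 - 10.699 = 1.025 g
Rate = 1.025 g / 4329 cycles x 1000 = 0.237 mg/cycle
Max = 0.77 mg/cycle
Passes: Yes


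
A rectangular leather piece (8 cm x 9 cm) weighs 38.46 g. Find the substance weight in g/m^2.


5341.7 g/m^2


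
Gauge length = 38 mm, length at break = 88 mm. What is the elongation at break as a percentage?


131.6%

Extension = 88 - 38 = 50 mm
Elongation = 50 / 38 x 100 = 131.6%


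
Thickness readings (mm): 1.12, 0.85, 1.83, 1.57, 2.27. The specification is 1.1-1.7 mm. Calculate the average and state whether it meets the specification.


Sum = 7.64
Average = 7.64 / 5 = 1.53 mm
Specification range: 1.1 to 1.7 mm
Within spec: Yes


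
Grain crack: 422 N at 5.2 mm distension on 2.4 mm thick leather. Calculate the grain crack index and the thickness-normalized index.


Crack index = 81.2 N/mm
Normalized index = 33.8 N/mm per mm


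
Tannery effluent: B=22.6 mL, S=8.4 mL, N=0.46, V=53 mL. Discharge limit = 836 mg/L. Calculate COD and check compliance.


COD = 986.0 mg/L
Compliant: No


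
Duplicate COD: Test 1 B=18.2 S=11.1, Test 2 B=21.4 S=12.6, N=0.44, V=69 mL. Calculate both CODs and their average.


COD1 = 362.2 mg/L
COD2 = 448.9 mg/L
Average = 405.6 mg/L


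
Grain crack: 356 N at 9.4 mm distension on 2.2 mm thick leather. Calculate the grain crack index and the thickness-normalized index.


Crack index = 37.9 N/mm
Normalized index = 17.2 N/mm per mm


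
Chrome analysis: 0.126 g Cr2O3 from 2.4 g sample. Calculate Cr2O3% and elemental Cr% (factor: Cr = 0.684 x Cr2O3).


Cr2O3% = 0.126 / 2.4 x 100 = 5.25%
Cr% = 5.25 x 0.684 = 3.59%


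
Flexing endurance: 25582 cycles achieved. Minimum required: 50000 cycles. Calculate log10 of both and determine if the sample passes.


log10(25582) = 4.41
log10(50000) = 4.70
Passes: No


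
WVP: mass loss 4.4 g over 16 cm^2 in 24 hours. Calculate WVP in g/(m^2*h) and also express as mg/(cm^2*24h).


WVP = 114.58 g/(m^2*h)
Daily rate = 275.00 mg/(cm^2*24h)

WVP = 4.4 / (16 x 24) x 10000 = 114.58 g/(m^2*h)
Mass loss in mg = 4.4 x 1000 = 4400 mg
Per cm^2 per 24h in mg: 4400 x 24 / (16 x 24) = 105600 / 384 = 275.00 mg/(cm^2*24h)


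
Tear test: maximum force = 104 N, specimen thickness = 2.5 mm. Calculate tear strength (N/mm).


41.6 N/mm


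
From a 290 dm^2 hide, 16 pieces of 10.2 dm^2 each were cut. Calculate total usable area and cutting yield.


Total usable = 16 x 10.2 = 163.2 dm^2
Yield = 163.2 / 290 x 100 = 56.3%


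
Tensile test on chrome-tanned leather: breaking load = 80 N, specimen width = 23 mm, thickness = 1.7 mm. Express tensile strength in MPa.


2.05 MPa


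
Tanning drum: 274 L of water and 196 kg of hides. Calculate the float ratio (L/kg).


Float ratio = water / hide weight
Ratio = 274 / 196 = 1.4


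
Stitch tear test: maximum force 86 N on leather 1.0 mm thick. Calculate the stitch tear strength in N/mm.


86.0 N/mm

Stitch tear strength = force / thickness
STS = 86 / 1.0 = 86.0 N/mm


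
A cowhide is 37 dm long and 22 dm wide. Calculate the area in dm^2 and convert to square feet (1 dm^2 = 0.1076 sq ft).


814 dm^2
87.59 sq ft

Area = 37 x 22 = 814 dm^2
Conversion: 814 x 0.1076 = 87.59 sq ft


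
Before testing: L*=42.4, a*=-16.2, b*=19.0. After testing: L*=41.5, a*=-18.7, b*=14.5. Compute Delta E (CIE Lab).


Delta E = 5.23

dL = 41.5 - 42.4 = -0.9
da = -18.7 - (-16.2) = -2.5
db = 14.5 - 19.0 = -4.5
dE = sqrt((-0.9)^2 + (-2.5)^2 + (-4.5)^2) = 5.23


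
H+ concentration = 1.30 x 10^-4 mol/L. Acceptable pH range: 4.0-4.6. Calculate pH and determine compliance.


pH = 3.89
Compliant: No

pH = -log10(1.30 x 10^-4) = 3.89
Range: 4.0 to 4.6
Compliant: No


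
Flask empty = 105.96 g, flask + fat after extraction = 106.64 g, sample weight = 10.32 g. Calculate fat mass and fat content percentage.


Fat mass = 106.64 - 105.96 = 0.68 g
Fat% = 0.68 / 10.32 x 100 = 6.6%


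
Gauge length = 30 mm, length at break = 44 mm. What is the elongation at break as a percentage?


Extension = 44 - 30 = 14 mm
Elongation = 14 / 30 x 100 = 46.7%


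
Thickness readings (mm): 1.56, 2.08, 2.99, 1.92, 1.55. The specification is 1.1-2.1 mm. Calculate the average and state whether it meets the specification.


Average = 2.02 mm
Within specification: Yes

Sum = 10.10
Average = 10.10 / 5 = 2.02 mm
Specification range: 1.1 to 2.1 mm
Within spec: Yes


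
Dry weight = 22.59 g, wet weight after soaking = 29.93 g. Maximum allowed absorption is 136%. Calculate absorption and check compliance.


Absorption = 32.5%
Compliant: Yes

WA = (29.93 - 22.59) / 22.59 x 100 = 32.5%
Maximum allowed: 136%
Compliant: Yes


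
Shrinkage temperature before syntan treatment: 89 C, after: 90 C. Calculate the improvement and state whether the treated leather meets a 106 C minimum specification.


Improvement = 1 C
Meets 106 C spec: No

Improvement = 90 - 89 = 1 C
Spec check: 90 C >= 106 C? No


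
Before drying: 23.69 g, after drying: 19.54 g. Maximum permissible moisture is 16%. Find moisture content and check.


Moisture content = 17.5%
Acceptable: No

MC = (23.69 - 19.54) / 23.69 x 100 = 17.5%
Maximum: 16%
Acceptable: No


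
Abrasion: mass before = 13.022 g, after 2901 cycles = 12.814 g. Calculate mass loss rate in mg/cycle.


0.072 mg/cycle

Mass loss = 13.022 - 12.814 = 0.208 g
Rate = 0.208 / 2901 x 1000 = 0.072 mg/cycle


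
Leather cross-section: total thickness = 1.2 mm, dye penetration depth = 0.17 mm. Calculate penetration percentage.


14.2%


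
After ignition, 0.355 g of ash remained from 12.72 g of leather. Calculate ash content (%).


Ash% = 0.355 / 12.72 x 100
Ash% = 2.79%


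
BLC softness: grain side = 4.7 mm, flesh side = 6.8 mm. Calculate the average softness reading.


Average = (4.7 + 6.8) / 2
Average = 5.75 mm


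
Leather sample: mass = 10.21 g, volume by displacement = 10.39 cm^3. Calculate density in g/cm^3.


0.983 g/cm^3

Density = mass / volume
Density = 10.21 / 10.39 = 0.983 g/cm^3


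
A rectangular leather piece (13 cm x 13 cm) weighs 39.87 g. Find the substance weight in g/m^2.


2359.2 g/m^2


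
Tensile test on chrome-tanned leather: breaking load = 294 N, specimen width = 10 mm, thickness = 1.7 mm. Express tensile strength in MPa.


Cross-section = 10 x 1.7 = 17.0 mm^2
TS = 294 / 17.0 = 17.29 MPa
(1 N/mm^2 = 1 MPa)


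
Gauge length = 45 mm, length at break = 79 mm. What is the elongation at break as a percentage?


75.6%

Extension = 79 - 45 = 34 mm
Elongation = 34 / 45 x 100 = 75.6%


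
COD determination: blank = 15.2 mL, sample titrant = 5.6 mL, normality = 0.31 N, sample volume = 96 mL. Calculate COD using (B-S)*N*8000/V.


248.0 mg/L


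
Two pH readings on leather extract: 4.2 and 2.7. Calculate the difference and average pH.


Difference = |4.2 - 2.7| = 1.5
Average = (4.2 + 2.7) / 2 = 3.45


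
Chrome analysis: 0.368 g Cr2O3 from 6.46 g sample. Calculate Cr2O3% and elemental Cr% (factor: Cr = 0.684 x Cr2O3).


Cr2O3% = 0.368 / 6.46 x 100 = 5.70%
Cr% = 5.70 x 0.684 = 3.90%


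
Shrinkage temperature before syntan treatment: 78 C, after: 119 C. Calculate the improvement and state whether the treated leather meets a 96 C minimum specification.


Improvement = 119 - 78 = 41 C
Spec check: 119 C >= 96 C? Yes


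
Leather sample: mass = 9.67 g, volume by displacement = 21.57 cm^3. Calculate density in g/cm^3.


0.448 g/cm^3

Density = mass / volume
Density = 9.67 / 21.57 = 0.448 g/cm^3


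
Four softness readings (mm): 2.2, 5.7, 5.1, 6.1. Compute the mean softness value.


Sum = 2.2 + 5.7 + 5.1 + 6.1
Mean = 19.1 / 4 = 4.78 mm


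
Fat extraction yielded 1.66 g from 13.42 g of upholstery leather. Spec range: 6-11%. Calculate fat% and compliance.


Fat% = 1.66 / 13.42 x 100 = 12.4%
Spec range: 6-11%
Compliant: No


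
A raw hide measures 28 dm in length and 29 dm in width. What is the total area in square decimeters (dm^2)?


Area = length x width
Area = 28 x 29 = 812 dm^2


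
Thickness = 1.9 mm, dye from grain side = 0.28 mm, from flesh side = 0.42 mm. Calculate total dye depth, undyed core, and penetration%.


Total dyed = 0.70 mm
Undyed core = 1.20 mm
Penetration = 36.8%

Total dyed = 0.28 + 0.42 = 0.70 mm
Undyed core = 1.9 - 0.70 = 1.20 mm
Penetration = 0.70 / 1.9 x 100 = 36.8%


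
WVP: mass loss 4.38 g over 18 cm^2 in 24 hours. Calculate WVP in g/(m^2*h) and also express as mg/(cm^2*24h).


WVP = 4.38 / (18 x 24) x 10000 = 101.39 g/(m^2*h)
Mass loss in mg = 4.38 x 1000 = 4380 mg
Per cm^2 per 24h in mg: 4380 x 24 / (18 x 24) = 105120 / 432 = 243.33 mg/(cm^2*24h)


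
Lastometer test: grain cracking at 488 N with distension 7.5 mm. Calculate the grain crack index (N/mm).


65.1 N/mm

Grain crack index = force / distension
Index = 488 / 7.5 = 65.1 N/mm


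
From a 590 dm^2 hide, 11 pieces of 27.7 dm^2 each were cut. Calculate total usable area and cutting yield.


Usable area = 304.7 dm^2
Yield = 51.6%

Total usable = 11 x 27.7 = 304.7 dm^2
Yield = 304.7 / 590 x 100 = 51.6%


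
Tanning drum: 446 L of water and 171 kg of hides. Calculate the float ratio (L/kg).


Float ratio = water / hide weight
Ratio = 446 / 171 = 2.6


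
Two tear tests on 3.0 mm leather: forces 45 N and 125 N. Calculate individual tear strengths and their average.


Tear 1 = 45 / 3.0 = 15.0 N/mm
Tear 2 = 125 / 3.0 = 41.7 N/mm
Average = (15.0 + 41.7) / 2 = 28.4 N/mm


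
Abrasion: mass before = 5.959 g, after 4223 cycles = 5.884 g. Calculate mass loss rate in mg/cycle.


0.018 mg/cycle

Mass loss = 5.959 - 5.884 = 0.075 g
Rate = 0.075 / 4223 x 1000 = 0.018 mg/cycle


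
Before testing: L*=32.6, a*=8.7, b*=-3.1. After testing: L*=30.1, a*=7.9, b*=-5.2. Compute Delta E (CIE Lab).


dL = 30.1 - 32.6 = -2.5
da = 7.9 - 8.7 = -0.8
db = -5.2 - (-3.1) = -2.1
dE = sqrt((-2.5)^2 + (-0.8)^2 + (-2.1)^2) = 3.36


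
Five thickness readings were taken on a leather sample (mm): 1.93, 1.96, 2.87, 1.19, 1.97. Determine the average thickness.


Sum = 1.93 + 1.96 + 2.87 + 1.19 + 1.97 = 9.92
Average = 9.92 / 5 = 1.98 mm


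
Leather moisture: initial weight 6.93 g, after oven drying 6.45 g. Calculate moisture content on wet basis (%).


Moisture = 6.93 - 6.45 = 0.48 g
MC = 0.48 / 6.93 x 100 = 6.9%


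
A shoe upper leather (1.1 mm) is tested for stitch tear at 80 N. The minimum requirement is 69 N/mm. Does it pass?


STS = 72.7 N/mm
Passes: Yes


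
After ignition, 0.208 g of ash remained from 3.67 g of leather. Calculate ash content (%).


Ash% = 0.208 / 3.67 x 100
Ash% = 5.67%


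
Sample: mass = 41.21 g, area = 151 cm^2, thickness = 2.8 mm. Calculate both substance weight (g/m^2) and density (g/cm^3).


Substance weight = 2729.1 g/m^2
Density = 0.975 g/cm^3

SW = 41.21 / 151 x 10000 = 2729.1 g/m^2
Volume = 151 x 2.8 / 10 = 42.28 cm^3
Density = 41.21 / 42.28 = 0.975 g/cm^3


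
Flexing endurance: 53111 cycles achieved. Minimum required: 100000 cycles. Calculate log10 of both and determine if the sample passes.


Achieved: log10 = 4.73
Required: log10 = 5.00
Passes: No

log10(53111) = 4.73
log10(100000) = 5.00
Passes: No


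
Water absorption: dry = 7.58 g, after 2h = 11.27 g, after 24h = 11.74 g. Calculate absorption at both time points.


WA (2h) = (11.27 - 7.58) / 7.58 x 100 = 48.7%
WA (24h) = (11.74 - 7.58) / 7.58 x 100 = 54.9%


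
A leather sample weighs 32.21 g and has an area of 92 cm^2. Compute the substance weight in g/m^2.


Substance weight = mass / area x 10000
SW = 32.21 / 92 x 10000
SW = 3501.1 g/m^2


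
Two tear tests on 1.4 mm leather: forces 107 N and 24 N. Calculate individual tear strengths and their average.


Tear 1 = 107 / 1.4 = 76.4 N/mm
Tear 2 = 24 / 1.4 = 17.1 N/mm
Average = (76.4 + 17.1) / 2 = 46.8 N/mm


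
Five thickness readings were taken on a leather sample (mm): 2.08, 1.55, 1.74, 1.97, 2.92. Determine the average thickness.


2.05 mm


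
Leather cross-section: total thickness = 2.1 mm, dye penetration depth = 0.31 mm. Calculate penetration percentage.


14.8%


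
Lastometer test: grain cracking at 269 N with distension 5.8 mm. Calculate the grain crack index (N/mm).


46.4 N/mm

Grain crack index = force / distension
Index = 269 / 5.8 = 46.4 N/mm


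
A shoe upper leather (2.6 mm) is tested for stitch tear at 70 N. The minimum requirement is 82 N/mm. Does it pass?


STS = 70 / 2.6 = 26.9 N/mm
Minimum required: 82 N/mm
Passes: No


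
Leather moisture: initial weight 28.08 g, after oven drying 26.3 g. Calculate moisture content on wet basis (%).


6.3%

Moisture = 28.08 - 26.3 = 1.78 g
MC = 1.78 / 28.08 x 100 = 6.3%


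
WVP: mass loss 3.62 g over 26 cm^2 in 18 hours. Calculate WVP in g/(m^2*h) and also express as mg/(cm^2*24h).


WVP = 3.62 / (26 x 18) x 10000 = 77.35 g/(m^2*h)
Mass loss in mg = 3.62 x 1000 = 3620 mg
Per cm^2 per 24h in mg: 3620 x 24 / (26 x 18) = 86880 / 468 = 185.64 mg/(cm^2*24h)


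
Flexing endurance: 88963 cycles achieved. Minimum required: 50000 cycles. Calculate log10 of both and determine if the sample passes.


log10(88963) = 4.95
log10(50000) = 4.70
Passes: Yes


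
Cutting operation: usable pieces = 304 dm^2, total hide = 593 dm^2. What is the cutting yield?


Yield = usable / total x 100
Yield = 304 / 593 x 100 = 51.3%


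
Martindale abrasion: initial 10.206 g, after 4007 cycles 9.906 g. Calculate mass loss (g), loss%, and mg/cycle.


Mass loss = 0.300 g
Loss = 2.94%
Rate = 0.075 mg/cycle

Loss = 10.206 - 9.906 = 0.300 g
Loss% = 0.300 / 10.206 x 100 = 2.94%
Rate = 0.300 / 4007 x 1000 = 0.075 mg/cycle


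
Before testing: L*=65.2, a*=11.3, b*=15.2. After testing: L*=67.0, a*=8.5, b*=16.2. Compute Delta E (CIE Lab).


dL = 67.0 - 65.2 = 1.8
da = 8.5 - 11.3 = -2.8
db = 16.2 - 15.2 = 1.0
dE = sqrt((1.8)^2 + (-2.8)^2 + (1.0)^2) = 3.48


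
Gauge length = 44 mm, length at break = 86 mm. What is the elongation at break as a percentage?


95.5%


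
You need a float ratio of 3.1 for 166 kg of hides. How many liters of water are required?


514.6 L

Water = hide weight x target ratio
Water = 166 x 3.1 = 514.6 L


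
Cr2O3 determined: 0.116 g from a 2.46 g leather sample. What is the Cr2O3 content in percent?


Cr2O3% = 0.116 / 2.46 x 100
Cr2O3% = 4.72%


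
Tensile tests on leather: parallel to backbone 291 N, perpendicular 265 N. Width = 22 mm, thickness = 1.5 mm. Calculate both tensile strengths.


Area = 22 x 1.5 = 33.0 mm^2
TS (parallel) = 291 / 33.0 = 8.82 N/mm^2
TS (perpendicular) = 265 / 33.0 = 8.03 N/mm^2


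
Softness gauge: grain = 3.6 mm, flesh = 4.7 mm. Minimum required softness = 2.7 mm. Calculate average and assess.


Average = (3.6 + 4.7) / 2 = 4.15 mm
Minimum = 2.7 mm
Meets requirement: Yes


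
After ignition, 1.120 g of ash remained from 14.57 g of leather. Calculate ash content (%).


7.69%


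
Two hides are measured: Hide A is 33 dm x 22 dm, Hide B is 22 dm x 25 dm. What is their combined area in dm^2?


1276 dm^2


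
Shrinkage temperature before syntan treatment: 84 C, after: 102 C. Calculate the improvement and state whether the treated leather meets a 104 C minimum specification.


Improvement = 18 C
Meets 104 C spec: No

Improvement = 102 - 84 = 18 C
Spec check: 102 C >= 104 C? No


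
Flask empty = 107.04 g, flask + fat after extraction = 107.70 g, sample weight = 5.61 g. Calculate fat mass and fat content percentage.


Fat mass = 0.66 g
Fat content = 11.8%

Fat mass = 107.70 - 107.04 = 0.66 g
Fat% = 0.66 / 5.61 x 100 = 11.8%


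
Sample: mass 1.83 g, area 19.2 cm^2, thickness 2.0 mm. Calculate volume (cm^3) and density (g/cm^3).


Thickness in cm = 2.0 / 10 = 0.20 cm
Volume = 19.2 x 0.20 = 3.840 cm^3
Density = 1.83 / 3.840 = 0.477 g/cm^3


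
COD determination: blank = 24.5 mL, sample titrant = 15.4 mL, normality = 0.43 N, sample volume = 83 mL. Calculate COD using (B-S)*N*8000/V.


377.2 mg/L


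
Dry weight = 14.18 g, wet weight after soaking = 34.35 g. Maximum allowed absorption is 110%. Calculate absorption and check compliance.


Absorption = 142.2%
Compliant: No

WA = (34.35 - 14.18) / 14.18 x 100 = 142.2%
Maximum allowed: 110%
Compliant: No


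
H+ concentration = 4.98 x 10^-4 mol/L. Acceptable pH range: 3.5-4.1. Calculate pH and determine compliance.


pH = 3.30
Compliant: No


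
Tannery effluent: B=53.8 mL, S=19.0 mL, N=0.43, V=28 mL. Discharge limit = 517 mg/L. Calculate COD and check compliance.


COD = 4275.4 mg/L
Compliant: No

COD = (53.8 - 19.0) x 0.43 x 8000 / 28 = 4275.4 mg/L
Limit: 517 mg/L
Compliant: No


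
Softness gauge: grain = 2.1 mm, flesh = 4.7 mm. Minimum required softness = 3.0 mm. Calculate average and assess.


Average softness = 3.40 mm
Meets requirement: Yes

Average = (2.1 + 4.7) / 2 = 3.40 mm
Minimum = 3.0 mm
Meets requirement: Yes


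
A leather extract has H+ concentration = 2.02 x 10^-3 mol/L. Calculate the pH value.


pH = 2.69


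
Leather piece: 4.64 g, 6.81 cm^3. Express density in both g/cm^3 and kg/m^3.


0.681 g/cm^3
681 kg/m^3

Density = 4.64 / 6.81 = 0.681 g/cm^3
Convert: 0.681 x 1000 = 681 kg/m^3


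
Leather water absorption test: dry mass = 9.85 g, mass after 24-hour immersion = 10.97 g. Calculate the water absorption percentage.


Water absorbed = 10.97 - 9.85 = 1.12 g
WA% = 1.12 / 9.85 x 100 = 11.4%


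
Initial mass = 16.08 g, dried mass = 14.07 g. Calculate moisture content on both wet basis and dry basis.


Wet basis = 12.5%
Dry basis = 14.3%


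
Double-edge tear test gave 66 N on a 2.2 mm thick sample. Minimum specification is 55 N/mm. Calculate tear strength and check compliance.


Tear strength = 66 / 2.2 = 30.0 N/mm
Required minimum = 55 N/mm
Compliant: No


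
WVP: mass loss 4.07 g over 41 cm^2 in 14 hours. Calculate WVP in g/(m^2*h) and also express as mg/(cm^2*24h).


WVP = 4.07 / (41 x 14) x 10000 = 70.91 g/(m^2*h)
Mass loss in mg = 4.07 x 1000 = 4070 mg
Per cm^2 per 24h in mg: 4070 x 24 / (41 x 14) = 97680 / 574 = 170.17 mg/(cm^2*24h)


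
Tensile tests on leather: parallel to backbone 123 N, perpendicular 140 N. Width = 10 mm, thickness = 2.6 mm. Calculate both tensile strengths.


Parallel = 4.73 N/mm^2
Perpendicular = 5.38 N/mm^2

Area = 10 x 2.6 = 26.0 mm^2
TS (parallel) = 123 / 26.0 = 4.73 N/mm^2
TS (perpendicular) = 140 / 26.0 = 5.38 N/mm^2


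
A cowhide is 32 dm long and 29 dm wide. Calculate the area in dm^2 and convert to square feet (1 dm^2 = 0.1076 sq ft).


928 dm^2
99.85 sq ft


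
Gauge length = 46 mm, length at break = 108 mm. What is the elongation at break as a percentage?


134.8%

Extension = 108 - 46 = 62 mm
Elongation = 62 / 46 x 100 = 134.8%


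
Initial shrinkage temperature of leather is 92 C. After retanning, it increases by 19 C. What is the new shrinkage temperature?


111 C

New Ts = 92 + 19 = 111 C


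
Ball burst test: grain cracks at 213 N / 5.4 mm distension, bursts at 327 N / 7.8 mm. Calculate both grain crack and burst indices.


Crack index = 213 / 5.4 = 39.4 N/mm
Burst index = 327 / 7.8 = 41.9 N/mm


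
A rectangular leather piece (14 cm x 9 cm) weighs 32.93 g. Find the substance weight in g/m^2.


2613.5 g/m^2

Area = 14 x 9 = 126 cm^2
SW = 32.93 / 126 x 10000 = 2613.5 g/m^2


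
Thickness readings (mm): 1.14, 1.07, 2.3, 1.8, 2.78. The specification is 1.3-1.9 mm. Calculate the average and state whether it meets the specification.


Sum = 9.09
Average = 9.09 / 5 = 1.82 mm
Specification range: 1.3 to 1.9 mm
Within spec: Yes


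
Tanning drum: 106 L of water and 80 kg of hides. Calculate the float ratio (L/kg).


Float ratio = water / hide weight
Ratio = 106 / 80 = 1.3


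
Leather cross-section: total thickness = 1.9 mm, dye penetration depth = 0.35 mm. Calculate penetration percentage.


18.4%


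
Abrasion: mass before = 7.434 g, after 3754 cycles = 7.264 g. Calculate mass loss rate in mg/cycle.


0.045 mg/cycle


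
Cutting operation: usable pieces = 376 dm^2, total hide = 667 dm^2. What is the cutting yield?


56.4%

Yield = usable / total x 100
Yield = 376 / 667 x 100 = 56.4%


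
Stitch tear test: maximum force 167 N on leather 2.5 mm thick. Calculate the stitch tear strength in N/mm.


66.8 N/mm


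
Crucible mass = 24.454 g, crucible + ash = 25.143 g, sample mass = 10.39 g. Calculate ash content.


Ash mass = 25.143 - 24.454 = 0.689 g
Ash% = 0.689 / 10.39 x 100 = 6.63%


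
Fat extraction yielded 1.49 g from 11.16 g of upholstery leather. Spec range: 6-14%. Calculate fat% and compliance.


Fat% = 1.49 / 11.16 x 100 = 13.4%
Spec range: 6-14%
Compliant: Yes


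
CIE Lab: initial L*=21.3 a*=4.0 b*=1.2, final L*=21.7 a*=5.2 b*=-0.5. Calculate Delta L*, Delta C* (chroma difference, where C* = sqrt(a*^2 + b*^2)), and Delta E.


Delta L* = 21.7 - 21.3 = 0.4
C1* = sqrt((4.0)^2 + (1.2)^2) = 4.176
C2* = sqrt((5.2)^2 + (-0.5)^2) = 5.224
Delta C* = 5.224 - 4.176 = 1.05
Delta E = sqrt((0.4)^2 + (1.2)^2 + (-1.7)^2) = 2.12


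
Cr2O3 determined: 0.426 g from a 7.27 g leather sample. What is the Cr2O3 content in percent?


5.86%

Cr2O3% = 0.426 / 7.27 x 100
Cr2O3% = 5.86%


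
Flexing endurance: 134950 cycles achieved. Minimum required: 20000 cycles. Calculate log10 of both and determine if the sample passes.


log10(134950) = 5.13
log10(20000) = 4.30
Passes: Yes


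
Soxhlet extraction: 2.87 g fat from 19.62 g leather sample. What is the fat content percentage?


Fat content = 2.87 / 19.62 x 100
Fat = 14.6%


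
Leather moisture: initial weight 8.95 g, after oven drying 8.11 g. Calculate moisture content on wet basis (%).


Moisture = 8.95 - 8.11 = 0.84 g
MC = 0.84 / 8.95 x 100 = 9.4%


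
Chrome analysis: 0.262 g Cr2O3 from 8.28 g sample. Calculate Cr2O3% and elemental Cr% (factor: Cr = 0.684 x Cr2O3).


Cr2O3 = 3.16%
Cr = 2.16%


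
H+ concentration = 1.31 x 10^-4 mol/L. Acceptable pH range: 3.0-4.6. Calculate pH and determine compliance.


pH = -log10(1.31 x 10^-4) = 3.88
Range: 3.0 to 4.6
Compliant: Yes


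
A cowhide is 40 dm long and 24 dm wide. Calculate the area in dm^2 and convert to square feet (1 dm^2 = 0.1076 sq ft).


960 dm^2
103.30 sq ft

Area = 40 x 24 = 960 dm^2
Conversion: 960 x 0.1076 = 103.30 sq ft


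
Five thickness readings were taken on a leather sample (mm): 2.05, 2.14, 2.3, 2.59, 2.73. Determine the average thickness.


2.36 mm

Sum = 2.05 + 2.14 + 2.3 + 2.59 + 2.73 = 11.81
Average = 11.81 / 5 = 2.36 mm


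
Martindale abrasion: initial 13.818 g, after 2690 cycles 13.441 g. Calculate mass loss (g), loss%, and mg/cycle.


Loss = 13.818 - 13.441 = 0.377 g
Loss% = 0.377 / 13.818 x 100 = 2.73%
Rate = 0.377 / 2690 x 1000 = 0.140 mg/cycle


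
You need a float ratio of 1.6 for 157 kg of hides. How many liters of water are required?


251.2 L


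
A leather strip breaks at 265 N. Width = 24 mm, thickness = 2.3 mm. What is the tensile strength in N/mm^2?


4.80 N/mm^2


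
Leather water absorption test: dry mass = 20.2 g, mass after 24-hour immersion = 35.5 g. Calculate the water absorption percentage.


75.7%

Water absorbed = 35.5 - 20.2 = 15.30 g
WA% = 15.30 / 20.2 x 100 = 75.7%


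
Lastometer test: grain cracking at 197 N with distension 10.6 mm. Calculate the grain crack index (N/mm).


18.6 N/mm

Grain crack index = force / distension
Index = 197 / 10.6 = 18.6 N/mm


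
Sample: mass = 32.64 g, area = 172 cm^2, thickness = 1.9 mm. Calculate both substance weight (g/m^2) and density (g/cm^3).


Substance weight = 1897.7 g/m^2
Density = 0.999 g/cm^3

SW = 32.64 / 172 x 10000 = 1897.7 g/m^2
Volume = 172 x 1.9 / 10 = 32.68 cm^3
Density = 32.64 / 32.68 = 0.999 g/cm^3


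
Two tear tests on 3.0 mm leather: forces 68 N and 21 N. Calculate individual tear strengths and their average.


Tear 1 = 22.7 N/mm
Tear 2 = 7.0 N/mm
Average = 14.9 N/mm


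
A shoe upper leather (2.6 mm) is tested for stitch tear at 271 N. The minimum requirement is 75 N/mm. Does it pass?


STS = 271 / 2.6 = 104.2 N/mm
Minimum required: 75 N/mm
Passes: Yes


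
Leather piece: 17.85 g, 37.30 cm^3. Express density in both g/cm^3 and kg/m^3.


0.479 g/cm^3
479 kg/m^3


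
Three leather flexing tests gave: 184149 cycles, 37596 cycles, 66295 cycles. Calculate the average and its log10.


Average = 96013 cycles
log10 = 4.98

Average = (184149 + 37596 + 66295) / 3 = 96013 cycles
log10(96013) = 4.98


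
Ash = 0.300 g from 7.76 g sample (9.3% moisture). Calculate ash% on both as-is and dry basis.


As-is ash = 3.87%
Dry-basis ash = 4.26%


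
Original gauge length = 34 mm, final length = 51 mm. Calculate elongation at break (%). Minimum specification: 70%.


Elongation = 50.0%
Meets spec: No

Extension = 51 - 34 = 17 mm
Elongation = 17 / 34 x 100 = 50.0%
Minimum required: 70%
Meets specification: No


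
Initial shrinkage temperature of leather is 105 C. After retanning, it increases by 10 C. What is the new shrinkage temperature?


115 C


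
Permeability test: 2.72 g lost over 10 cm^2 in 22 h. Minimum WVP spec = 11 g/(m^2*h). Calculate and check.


WVP = 123.64 g/(m^2*h)
Meets specification: Yes


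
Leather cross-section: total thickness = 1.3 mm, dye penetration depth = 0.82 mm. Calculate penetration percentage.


63.1%

Penetration% = 0.82 / 1.3 x 100
Penetration = 63.1%


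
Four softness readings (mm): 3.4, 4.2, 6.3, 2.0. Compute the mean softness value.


Sum = 3.4 + 4.2 + 6.3 + 2.0
Mean = 15.9 / 4 = 3.98 mm


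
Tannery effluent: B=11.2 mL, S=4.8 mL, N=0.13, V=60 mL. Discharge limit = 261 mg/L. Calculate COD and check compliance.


COD = (11.2 - 4.8) x 0.13 x 8000 / 60 = 110.9 mg/L
Limit: 261 mg/L
Compliant: Yes


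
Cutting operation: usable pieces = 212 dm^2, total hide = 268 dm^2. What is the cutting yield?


Yield = usable / total x 100
Yield = 212 / 268 x 100 = 79.1%


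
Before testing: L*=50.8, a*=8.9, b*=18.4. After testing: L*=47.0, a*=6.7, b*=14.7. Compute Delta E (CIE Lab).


dL = 47.0 - 50.8 = -3.8
da = 6.7 - 8.9 = -2.2
db = 14.7 - 18.4 = -3.7
dE = sqrt((-3.8)^2 + (-2.2)^2 + (-3.7)^2) = 5.74


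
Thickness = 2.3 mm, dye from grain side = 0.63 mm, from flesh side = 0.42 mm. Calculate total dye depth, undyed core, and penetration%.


Total dyed = 1.05 mm
Undyed core = 1.25 mm
Penetration = 45.7%

Total dyed = 0.63 + 0.42 = 1.05 mm
Undyed core = 2.3 - 1.05 = 1.25 mm
Penetration = 1.05 / 2.3 x 100 = 45.7%


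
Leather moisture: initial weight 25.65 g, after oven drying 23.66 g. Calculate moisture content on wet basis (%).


Moisture = 25.65 - 23.66 = 1.99 g
MC = 1.99 / 25.65 x 100 = 7.8%


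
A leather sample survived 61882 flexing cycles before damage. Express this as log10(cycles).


4.79

log10(61882) = 4.79


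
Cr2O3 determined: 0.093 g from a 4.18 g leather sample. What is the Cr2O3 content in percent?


Cr2O3% = 0.093 / 4.18 x 100
Cr2O3% = 2.22%


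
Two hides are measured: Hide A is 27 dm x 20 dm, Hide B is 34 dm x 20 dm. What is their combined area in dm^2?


1220 dm^2

Hide A area = 27 x 20 = 540 dm^2
Hide B area = 34 x 20 = 680 dm^2
Total = 540 + 680 = 1220 dm^2


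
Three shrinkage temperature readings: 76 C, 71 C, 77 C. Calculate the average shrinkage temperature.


74.7 C

Average = (76 + 71 + 77) / 3
Average = 224 / 3 = 74.7 C


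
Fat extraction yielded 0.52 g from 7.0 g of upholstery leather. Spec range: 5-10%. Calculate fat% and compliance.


Fat content = 7.4%
Compliant: Yes


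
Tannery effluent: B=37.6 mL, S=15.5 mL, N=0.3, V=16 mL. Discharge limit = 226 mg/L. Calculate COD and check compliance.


COD = (37.6 - 15.5) x 0.3 x 8000 / 16 = 3315.0 mg/L
Limit: 226 mg/L
Compliant: No


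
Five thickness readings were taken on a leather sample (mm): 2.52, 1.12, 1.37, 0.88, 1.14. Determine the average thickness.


1.41 mm


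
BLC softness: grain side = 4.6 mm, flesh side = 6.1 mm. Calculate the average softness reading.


5.35 mm


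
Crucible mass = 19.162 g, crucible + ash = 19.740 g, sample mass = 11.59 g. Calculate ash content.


Ash mass = 0.578 g
Ash content = 4.99%

Ash mass = 19.740 - 19.162 = 0.578 g
Ash% = 0.578 / 11.59 x 100 = 4.99%


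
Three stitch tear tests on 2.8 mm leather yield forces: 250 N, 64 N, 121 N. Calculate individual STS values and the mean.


STS1 = 89.3 N/mm
STS2 = 22.9 N/mm
STS3 = 43.2 N/mm
Mean = 51.8 N/mm

STS1 = 250 / 2.8 = 89.3 N/mm
STS2 = 64 / 2.8 = 22.9 N/mm
STS3 = 121 / 2.8 = 43.2 N/mm
Mean = (89.3 + 22.9 + 43.2) / 3 = 51.8 N/mm


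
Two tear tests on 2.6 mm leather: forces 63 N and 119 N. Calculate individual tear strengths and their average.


Tear 1 = 63 / 2.6 = 24.2 N/mm
Tear 2 = 119 / 2.6 = 45.8 N/mm
Average = (24.2 + 45.8) / 2 = 35.0 N/mm


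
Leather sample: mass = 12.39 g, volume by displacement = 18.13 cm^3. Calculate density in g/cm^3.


0.683 g/cm^3


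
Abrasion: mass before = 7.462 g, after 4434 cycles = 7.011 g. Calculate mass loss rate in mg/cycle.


0.102 mg/cycle

Mass loss = 7.462 - 7.011 = 0.451 g
Rate = 0.451 / 4434 x 1000 = 0.102 mg/cycle


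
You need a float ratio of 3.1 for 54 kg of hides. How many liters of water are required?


Water = hide weight x target ratio
Water = 54 x 3.1 = 167.4 L


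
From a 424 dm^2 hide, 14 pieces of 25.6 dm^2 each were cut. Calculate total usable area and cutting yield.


Total usable = 14 x 25.6 = 358.4 dm^2
Yield = 358.4 / 424 x 100 = 84.5%


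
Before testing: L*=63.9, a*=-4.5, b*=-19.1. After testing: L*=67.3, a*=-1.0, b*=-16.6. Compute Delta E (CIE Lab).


dL = 67.3 - 63.9 = 3.4
da = -1.0 - (-4.5) = 3.5
db = -16.6 - (-19.1) = 2.5
dE = sqrt((3.4)^2 + (3.5)^2 + (2.5)^2) = 5.48


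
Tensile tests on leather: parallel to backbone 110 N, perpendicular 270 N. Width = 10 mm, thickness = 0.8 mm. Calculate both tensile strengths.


Parallel = 13.75 N/mm^2
Perpendicular = 33.75 N/mm^2


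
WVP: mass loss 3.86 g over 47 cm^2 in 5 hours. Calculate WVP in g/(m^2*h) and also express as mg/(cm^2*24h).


WVP = 3.86 / (47 x 5) x 10000 = 164.26 g/(m^2*h)
Mass loss in mg = 3.86 x 1000 = 3860 mg
Per cm^2 per 24h in mg: 3860 x 24 / (47 x 5) = 92640 / 235 = 394.21 mg/(cm^2*24h)


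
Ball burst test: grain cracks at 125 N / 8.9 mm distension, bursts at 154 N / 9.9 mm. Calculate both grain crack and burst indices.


Crack index = 14.0 N/mm
Burst index = 15.6 N/mm

Crack index = 125 / 8.9 = 14.0 N/mm
Burst index = 154 / 9.9 = 15.6 N/mm


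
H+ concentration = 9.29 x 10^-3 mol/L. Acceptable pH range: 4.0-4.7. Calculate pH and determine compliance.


pH = 2.03
Compliant: No

pH = -log10(9.29 x 10^-3) = 2.03
Range: 4.0 to 4.7
Compliant: No


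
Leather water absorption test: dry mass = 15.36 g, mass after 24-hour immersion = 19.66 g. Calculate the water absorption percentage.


28.0%

Water absorbed = 19.66 - 15.36 = 4.30 g
WA% = 4.30 / 15.36 x 100 = 28.0%


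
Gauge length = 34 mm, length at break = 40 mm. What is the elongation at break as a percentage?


17.6%

Extension = 40 - 34 = 6 mm
Elongation = 6 / 34 x 100 = 17.6%


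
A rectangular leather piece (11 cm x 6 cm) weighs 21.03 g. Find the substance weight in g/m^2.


3186.4 g/m^2


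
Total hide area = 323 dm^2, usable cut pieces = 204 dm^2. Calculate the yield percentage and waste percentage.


Yield = 204 / 323 x 100 = 63.2%
Waste = 323 - 204 = 119 dm^2
Waste% = 100 - 63.2 = 36.8%


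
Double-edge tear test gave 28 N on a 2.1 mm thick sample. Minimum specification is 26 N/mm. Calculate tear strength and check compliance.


Tear strength = 28 / 2.1 = 13.3 N/mm
Required minimum = 26 N/mm
Compliant: No


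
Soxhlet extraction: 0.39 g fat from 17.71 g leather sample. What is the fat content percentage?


2.2%

Fat content = 0.39 / 17.71 x 100
Fat = 2.2%


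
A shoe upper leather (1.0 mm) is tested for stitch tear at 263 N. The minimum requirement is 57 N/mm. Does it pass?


STS = 263 / 1.0 = 263.0 N/mm
Minimum required: 57 N/mm
Passes: Yes


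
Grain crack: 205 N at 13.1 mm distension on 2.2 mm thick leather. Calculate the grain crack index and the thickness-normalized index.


Crack index = 15.6 N/mm
Normalized index = 7.1 N/mm per mm

Crack index = 205 / 13.1 = 15.6 N/mm
Normalized = 15.6 / 2.2 = 7.1 N/mm per mm


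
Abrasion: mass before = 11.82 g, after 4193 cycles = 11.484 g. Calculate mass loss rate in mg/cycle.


Mass loss = 11.82 - 11.484 = 0.336 g
Rate = 0.336 / 4193 x 1000 = 0.080 mg/cycle


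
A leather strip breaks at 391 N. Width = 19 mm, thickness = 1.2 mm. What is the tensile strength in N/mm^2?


Cross-sectional area = 19 x 1.2 = 22.8 mm^2
Tensile strength = 391 / 22.8 = 17.15 N/mm^2


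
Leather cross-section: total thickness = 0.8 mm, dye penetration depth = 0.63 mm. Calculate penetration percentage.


78.8%


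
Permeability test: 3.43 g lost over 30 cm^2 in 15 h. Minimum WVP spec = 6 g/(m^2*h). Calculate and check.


WVP = 3.43 / (30 x 15) x 10000 = 76.22 g/(m^2*h)
Minimum: 6 g/(m^2*h)
Meets spec: Yes


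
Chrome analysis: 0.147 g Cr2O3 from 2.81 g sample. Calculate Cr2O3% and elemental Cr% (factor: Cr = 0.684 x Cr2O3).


Cr2O3 = 5.23%
Cr = 3.58%

Cr2O3% = 0.147 / 2.81 x 100 = 5.23%
Cr% = 5.23 x 0.684 = 3.58%


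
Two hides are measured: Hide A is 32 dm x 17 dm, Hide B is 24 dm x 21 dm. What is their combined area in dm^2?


Hide A area = 32 x 17 = 544 dm^2
Hide B area = 24 x 21 = 504 dm^2
Total = 544 + 504 = 1048 dm^2


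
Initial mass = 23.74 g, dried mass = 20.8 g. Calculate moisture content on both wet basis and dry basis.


Wet basis = 12.4%
Dry basis = 14.1%


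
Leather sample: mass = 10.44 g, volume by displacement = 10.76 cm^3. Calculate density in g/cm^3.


0.970 g/cm^3

Density = mass / volume
Density = 10.44 / 10.76 = 0.970 g/cm^3


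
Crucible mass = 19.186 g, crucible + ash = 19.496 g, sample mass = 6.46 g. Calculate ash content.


Ash mass = 19.496 - 19.186 = 0.310 g
Ash% = 0.310 / 6.46 x 100 = 4.80%


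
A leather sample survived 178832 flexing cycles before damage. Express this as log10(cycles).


5.25


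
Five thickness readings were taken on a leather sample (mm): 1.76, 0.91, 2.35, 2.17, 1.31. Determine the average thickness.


Sum = 1.76 + 0.91 + 2.35 + 2.17 + 1.31 = 8.50
Average = 8.50 / 5 = 1.70 mm


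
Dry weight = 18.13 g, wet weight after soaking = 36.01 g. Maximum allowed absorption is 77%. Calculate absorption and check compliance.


Absorption = 98.6%
Compliant: No


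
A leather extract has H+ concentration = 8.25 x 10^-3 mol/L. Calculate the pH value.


pH = 2.08

pH = -log10[H+]
pH = -log10(8.25 x 10^-3) = 2.08


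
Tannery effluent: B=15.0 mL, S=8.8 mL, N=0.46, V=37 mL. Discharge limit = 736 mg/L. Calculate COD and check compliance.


COD = (15.0 - 8.8) x 0.46 x 8000 / 37 = 616.6 mg/L
Limit: 736 mg/L
Compliant: Yes


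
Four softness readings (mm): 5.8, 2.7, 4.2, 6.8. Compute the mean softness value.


4.88 mm


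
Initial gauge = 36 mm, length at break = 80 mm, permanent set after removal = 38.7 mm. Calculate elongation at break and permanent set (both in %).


Elongation at break = 122.2%
Permanent set = 7.5%


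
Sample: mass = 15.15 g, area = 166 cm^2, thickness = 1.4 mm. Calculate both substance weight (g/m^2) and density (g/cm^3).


Substance weight = 912.7 g/m^2
Density = 0.652 g/cm^3

SW = 15.15 / 166 x 10000 = 912.7 g/m^2
Volume = 166 x 1.4 / 10 = 23.24 cm^3
Density = 15.15 / 23.24 = 0.652 g/cm^3


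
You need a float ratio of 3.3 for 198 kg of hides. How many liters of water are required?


653.4 L


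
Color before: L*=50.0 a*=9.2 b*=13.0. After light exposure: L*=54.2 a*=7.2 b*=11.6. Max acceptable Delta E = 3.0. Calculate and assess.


Delta E = 4.86
Passes: No

dL = 4.2, da = -2.0, db = -1.4
dE = sqrt((4.2)^2 + (-2.0)^2 + (-1.4)^2) = 4.86
Max = 3.0
Passes: No


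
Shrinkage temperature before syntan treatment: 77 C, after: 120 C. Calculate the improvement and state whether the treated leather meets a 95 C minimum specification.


Improvement = 120 - 77 = 43 C
Spec check: 120 C >= 95 C? Yes


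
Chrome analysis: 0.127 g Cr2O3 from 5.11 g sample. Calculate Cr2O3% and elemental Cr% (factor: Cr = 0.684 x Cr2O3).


Cr2O3 = 2.49%
Cr = 1.70%


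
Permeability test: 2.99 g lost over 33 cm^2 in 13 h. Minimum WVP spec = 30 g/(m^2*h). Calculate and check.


WVP = 2.99 / (33 x 13) x 10000 = 69.70 g/(m^2*h)
Minimum: 30 g/(m^2*h)
Meets spec: Yes
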